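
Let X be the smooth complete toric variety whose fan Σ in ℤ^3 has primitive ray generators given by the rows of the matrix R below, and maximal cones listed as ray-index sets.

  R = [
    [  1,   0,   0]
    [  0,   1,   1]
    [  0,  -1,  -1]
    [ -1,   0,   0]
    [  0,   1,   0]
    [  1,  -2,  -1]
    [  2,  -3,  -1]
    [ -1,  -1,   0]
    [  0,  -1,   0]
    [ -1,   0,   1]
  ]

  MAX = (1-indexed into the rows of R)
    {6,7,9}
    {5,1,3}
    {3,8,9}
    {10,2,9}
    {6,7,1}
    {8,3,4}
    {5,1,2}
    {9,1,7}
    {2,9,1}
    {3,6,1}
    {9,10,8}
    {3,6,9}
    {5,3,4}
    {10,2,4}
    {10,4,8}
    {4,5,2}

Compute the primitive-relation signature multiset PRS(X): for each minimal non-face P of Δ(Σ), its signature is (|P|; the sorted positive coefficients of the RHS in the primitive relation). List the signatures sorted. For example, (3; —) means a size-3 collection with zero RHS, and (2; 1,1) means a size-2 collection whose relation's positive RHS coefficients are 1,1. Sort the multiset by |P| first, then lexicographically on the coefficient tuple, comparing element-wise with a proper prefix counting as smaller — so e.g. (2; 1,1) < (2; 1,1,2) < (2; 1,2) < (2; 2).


Δ(Σ) — 10 vertices, 23 min non-faces:

  {1,4}:  v_{1} + v_{4} = 0  ⟹  sig = (2; —)
  {2,3}:  v_{2} + v_{3} = 0  ⟹  sig = (2; —)
  {5,9}:  v_{5} + v_{9} = 0  ⟹  sig = (2; —)
  {1,8}:  v_{1} + v_{8} = v_{9}  ⟹  sig = (2; 1)
  {2,8}:  v_{2} + v_{8} = v_{10}  ⟹  sig = (2; 1)
  {3,10}:  v_{3} + v_{10} = v_{8}  ⟹  sig = (2; 1)
  {4,9}:  v_{4} + v_{9} = v_{8}  ⟹  sig = (2; 1)
  {5,8}:  v_{5} + v_{8} = v_{4}  ⟹  sig = (2; 1)
  {1,10}:  v_{1} + v_{10} = v_{2} + v_{9}  ⟹  sig = (2; 1,1)
  {2,6}:  v_{2} + v_{6} = v_{1} + v_{9}  ⟹  sig = (2; 1,1)
  {4,6}:  v_{4} + v_{6} = v_{3} + v_{9}  ⟹  sig = (2; 1,1)
  {4,7}:  v_{4} + v_{7} = v_{6} + v_{9}  ⟹  sig = (2; 1,1)
  {5,6}:  v_{5} + v_{6} = v_{1} + v_{3}  ⟹  sig = (2; 1,1)
  {5,7}:  v_{5} + v_{7} = v_{1} + v_{6}  ⟹  sig = (2; 1,1)
  {5,10}:  v_{5} + v_{10} = v_{2} + v_{4}  ⟹  sig = (2; 1,1)
  {6,8}:  v_{6} + v_{8} = v_{3} + 2·v_{9}  ⟹  sig = (2; 1,2)
  {7,8}:  v_{7} + v_{8} = v_{6} + 2·v_{9}  ⟹  sig = (2; 1,2)
  {7,10}:  v_{7} + v_{10} = v_{1} + 3·v_{9}  ⟹  sig = (2; 1,3)
  {3,7}:  v_{3} + v_{7} = 2·v_{6}  ⟹  sig = (2; 2)
  {6,10}:  v_{6} + v_{10} = 2·v_{9}  ⟹  sig = (2; 2)
  {2,7}:  v_{2} + v_{7} = 2·v_{1} + 2·v_{9}  ⟹  sig = (2; 2,2)
  {1,3,9}:  v_{1} + v_{3} + v_{9} = v_{6}  ⟹  sig = (3; 1)
  {1,6,9}:  v_{1} + v_{6} + v_{9} = v_{7}  ⟹  sig = (3; 1)

Hence PRS(X_Σ) =
{ (2; —) ×3,  (2; 1) ×5,  (2; 1,1) ×7,  (2; 1,2) ×2,  (2; 1,3),  (2; 2) ×2,  (2; 2,2),  (3; 1) ×2 }


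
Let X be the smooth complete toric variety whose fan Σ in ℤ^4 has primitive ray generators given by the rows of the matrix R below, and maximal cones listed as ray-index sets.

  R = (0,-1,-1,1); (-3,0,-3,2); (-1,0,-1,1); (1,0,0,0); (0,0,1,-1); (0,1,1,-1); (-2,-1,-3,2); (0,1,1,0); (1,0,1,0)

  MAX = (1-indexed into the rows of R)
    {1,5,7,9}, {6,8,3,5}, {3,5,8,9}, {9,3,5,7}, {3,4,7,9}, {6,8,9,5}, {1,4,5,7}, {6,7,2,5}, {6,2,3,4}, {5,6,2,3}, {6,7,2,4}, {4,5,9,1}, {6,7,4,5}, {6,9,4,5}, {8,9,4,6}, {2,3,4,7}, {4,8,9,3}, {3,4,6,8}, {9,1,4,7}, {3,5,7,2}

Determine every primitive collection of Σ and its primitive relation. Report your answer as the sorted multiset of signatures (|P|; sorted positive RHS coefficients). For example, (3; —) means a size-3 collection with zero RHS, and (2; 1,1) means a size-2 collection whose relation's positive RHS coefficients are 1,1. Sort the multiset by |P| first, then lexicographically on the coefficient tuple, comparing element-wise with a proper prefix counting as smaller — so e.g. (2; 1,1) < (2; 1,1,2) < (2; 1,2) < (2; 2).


14 minimal non-faces of Δ(Σ) (on 9 rays):

  P = {1,6}:  v_{1} + v_{6} = 0 — sig = (2; —)
  P = {1,2}:  v_{1} + v_{2} = v_{3} + v_{7} — sig = (2; 1,1)
  P = {1,3}:  v_{1} + v_{3} = v_{7} + v_{9} — sig = (2; 1,1)
  P = {1,8}:  v_{1} + v_{8} = v_{3} + v_{9} — sig = (2; 1,1)
  P = {2,8}:  v_{2} + v_{8} = 3·v_{3} + v_{6} — sig = (2; 1,3)
  P = {2,9}:  v_{2} + v_{9} = 2·v_{3} — sig = (2; 2)
  P = {7,8}:  v_{7} + v_{8} = 2·v_{3} — sig = (2; 2)
  P = {3,4,5}:  v_{3} + v_{4} + v_{5} = 0 — sig = (3; —)
  P = {3,6,7}:  v_{3} + v_{6} + v_{7} = v_{2} — sig = (3; 1)
  P = {3,6,9}:  v_{3} + v_{6} + v_{9} = v_{8} — sig = (3; 1)
  P = {6,7,9}:  v_{6} + v_{7} + v_{9} = v_{3} — sig = (3; 1)
  P = {2,4,5}:  v_{2} + v_{4} + v_{5} = v_{6} + v_{7} — sig = (3; 1,1)
  P = {4,5,8}:  v_{4} + v_{5} + v_{8} = v_{6} + v_{9} — sig = (3; 1,1)
  P = {4,5,7,9}:  v_{4} + v_{5} + v_{7} + v_{9} = v_{1} — sig = (4; 1)

Sorted signature multiset PRS(X):
{ (2; —),  (2; 1,1) ×3,  (2; 1,3),  (2; 2) ×2,  (3; —),  (3; 1) ×3,  (3; 1,1) ×2,  (4; 1) }


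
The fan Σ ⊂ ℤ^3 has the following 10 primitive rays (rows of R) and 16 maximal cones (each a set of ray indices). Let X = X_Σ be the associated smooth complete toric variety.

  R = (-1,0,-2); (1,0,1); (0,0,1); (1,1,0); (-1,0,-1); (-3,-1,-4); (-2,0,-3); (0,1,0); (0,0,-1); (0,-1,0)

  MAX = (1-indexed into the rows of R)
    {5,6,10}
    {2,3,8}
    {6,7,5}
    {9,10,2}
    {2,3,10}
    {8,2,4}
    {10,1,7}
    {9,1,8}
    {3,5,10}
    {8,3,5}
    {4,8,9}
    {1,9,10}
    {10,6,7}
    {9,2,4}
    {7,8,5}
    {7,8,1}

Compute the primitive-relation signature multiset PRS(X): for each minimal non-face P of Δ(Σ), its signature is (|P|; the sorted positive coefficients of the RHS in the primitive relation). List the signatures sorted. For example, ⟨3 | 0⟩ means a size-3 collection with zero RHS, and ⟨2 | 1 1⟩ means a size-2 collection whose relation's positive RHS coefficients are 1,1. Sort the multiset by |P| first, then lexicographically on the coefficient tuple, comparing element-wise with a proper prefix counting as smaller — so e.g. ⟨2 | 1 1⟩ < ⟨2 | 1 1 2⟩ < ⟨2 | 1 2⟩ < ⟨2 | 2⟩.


23 minimal non-faces of Δ(Σ) (on 10 rays):

  • {2,5}:  v_{2} + v_{5} = 0  so sig = ⟨2 | 0⟩
  • {3,9}:  v_{3} + v_{9} = 0  so sig = ⟨2 | 0⟩
  • {8,10}:  v_{8} + v_{10} = 0  so sig = ⟨2 | 0⟩
  • {1,2}:  v_{1} + v_{2} = v_{9}  so sig = ⟨2 | 1⟩
  • {1,3}:  v_{1} + v_{3} = v_{5}  so sig = ⟨2 | 1⟩
  • {1,5}:  v_{1} + v_{5} = v_{7}  so sig = ⟨2 | 1⟩
  • {2,7}:  v_{2} + v_{7} = v_{1}  so sig = ⟨2 | 1⟩
  • {5,9}:  v_{5} + v_{9} = v_{1}  so sig = ⟨2 | 1⟩
  • {2,6}:  v_{2} + v_{6} = v_{7} + v_{10}  so sig = ⟨2 | 1 1⟩
  • {3,4}:  v_{3} + v_{4} = v_{2} + v_{8}  so sig = ⟨2 | 1 1⟩
  • {4,5}:  v_{4} + v_{5} = v_{8} + v_{9}  so sig = ⟨2 | 1 1⟩
  • {4,10}:  v_{4} + v_{10} = v_{2} + v_{9}  so sig = ⟨2 | 1 1⟩
  • {6,8}:  v_{6} + v_{8} = v_{5} + v_{7}  so sig = ⟨2 | 1 1⟩
  • {4,7}:  v_{4} + v_{7} = v_{1} + v_{8} + v_{9}  so sig = ⟨2 | 1 1 1⟩
  • {6,9}:  v_{6} + v_{9} = v_{1} + v_{7} + v_{10}  so sig = ⟨2 | 1 1 1⟩
  • {1,4}:  v_{1} + v_{4} = v_{8} + 2·v_{9}  so sig = ⟨2 | 1 2⟩
  • {1,6}:  v_{1} + v_{6} = 2·v_{7} + v_{10}  so sig = ⟨2 | 1 2⟩
  • {3,6}:  v_{3} + v_{6} = 3·v_{5} + v_{10}  so sig = ⟨2 | 1 3⟩
  • {3,7}:  v_{3} + v_{7} = 2·v_{5}  so sig = ⟨2 | 2⟩
  • {4,6}:  v_{4} + v_{6} = 2·v_{1}  so sig = ⟨2 | 2⟩
  • {7,9}:  v_{7} + v_{9} = 2·v_{1}  so sig = ⟨2 | 2⟩
  • {2,8,9}:  v_{2} + v_{8} + v_{9} = v_{4}  so sig = ⟨3 | 1⟩
  • {5,7,10}:  v_{5} + v_{7} + v_{10} = v_{6}  so sig = ⟨3 | 1⟩

Sorted signature multiset PRS(X):
    |P|=2: 21 collections, coeffs (), (), (), (1), (1), (1), (1), (1), (1,1), (1,1), (1,1), (1,1), (1,1), (1,1,1), (1,1,1), (1,2), (1,2), (1,3), (2), (2), (2)
    |P|=3: 2 collections, coeffs (1), (1)


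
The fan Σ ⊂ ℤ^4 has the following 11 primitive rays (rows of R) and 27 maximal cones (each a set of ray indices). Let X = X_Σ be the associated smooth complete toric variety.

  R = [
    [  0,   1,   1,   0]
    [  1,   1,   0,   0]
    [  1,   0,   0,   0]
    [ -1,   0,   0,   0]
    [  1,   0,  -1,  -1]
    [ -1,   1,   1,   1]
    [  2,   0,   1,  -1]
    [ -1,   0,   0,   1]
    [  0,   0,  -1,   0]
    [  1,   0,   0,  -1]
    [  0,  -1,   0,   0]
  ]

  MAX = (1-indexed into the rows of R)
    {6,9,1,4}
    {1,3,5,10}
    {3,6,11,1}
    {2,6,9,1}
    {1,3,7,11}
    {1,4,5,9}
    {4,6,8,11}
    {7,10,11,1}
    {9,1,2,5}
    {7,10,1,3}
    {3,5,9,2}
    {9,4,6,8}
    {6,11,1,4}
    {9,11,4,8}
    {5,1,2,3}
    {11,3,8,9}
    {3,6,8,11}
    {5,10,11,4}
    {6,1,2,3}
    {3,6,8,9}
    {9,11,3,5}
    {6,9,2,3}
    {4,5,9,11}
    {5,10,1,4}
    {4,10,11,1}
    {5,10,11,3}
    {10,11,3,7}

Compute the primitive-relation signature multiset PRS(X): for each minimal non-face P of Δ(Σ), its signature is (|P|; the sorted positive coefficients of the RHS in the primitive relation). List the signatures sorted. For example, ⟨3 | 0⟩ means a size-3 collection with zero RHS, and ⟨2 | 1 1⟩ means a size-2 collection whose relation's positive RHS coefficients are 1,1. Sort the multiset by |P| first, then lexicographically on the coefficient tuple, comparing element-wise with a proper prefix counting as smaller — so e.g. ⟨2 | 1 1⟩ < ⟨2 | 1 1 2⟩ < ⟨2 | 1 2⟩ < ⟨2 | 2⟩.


The 22 primitive collections of Σ (r=11, n=4):

  P={3,4}:  v_{3} + v_{4} = 0 — sig = ⟨2 | 0⟩
  P={8,10}:  v_{8} + v_{10} = 0 — sig = ⟨2 | 0⟩
  P={1,8}:  v_{1} + v_{8} = v_{6} — sig = ⟨2 | 1⟩
  P={2,11}:  v_{2} + v_{11} = v_{3} — sig = ⟨2 | 1⟩
  P={5,8}:  v_{5} + v_{8} = v_{9} — sig = ⟨2 | 1⟩
  P={6,10}:  v_{6} + v_{10} = v_{1} — sig = ⟨2 | 1⟩
  P={9,10}:  v_{9} + v_{10} = v_{5} — sig = ⟨2 | 1⟩
  P={2,4}:  v_{2} + v_{4} = v_{1} + v_{9} — sig = ⟨2 | 1 1⟩
  P={5,6}:  v_{5} + v_{6} = v_{1} + v_{9} — sig = ⟨2 | 1 1⟩
  P={7,9}:  v_{7} + v_{9} = v_{3} + v_{10} — sig = ⟨2 | 1 1⟩
  P={2,8}:  v_{2} + v_{8} = v_{3} + v_{6} + v_{9} — sig = ⟨2 | 1 1 1⟩
  P={2,10}:  v_{2} + v_{10} = v_{1} + v_{3} + v_{5} — sig = ⟨2 | 1 1 1⟩
  P={4,7}:  v_{4} + v_{7} = v_{1} + v_{10} + v_{11} — sig = ⟨2 | 1 1 1⟩
  P={7,8}:  v_{7} + v_{8} = v_{1} + v_{3} + v_{11} — sig = ⟨2 | 1 1 1⟩
  P={2,7}:  v_{2} + v_{7} = v_{1} + 2·v_{3} + v_{10} — sig = ⟨2 | 1 1 2⟩
  P={6,7}:  v_{6} + v_{7} = 2·v_{1} + v_{3} + v_{11} — sig = ⟨2 | 1 1 2⟩
  P={5,7}:  v_{5} + v_{7} = v_{3} + 2·v_{10} — sig = ⟨2 | 1 2⟩
  P={1,9,11}:  v_{1} + v_{9} + v_{11} = 0 — sig = ⟨3 | 0⟩
  P={1,3,9}:  v_{1} + v_{3} + v_{9} = v_{2} — sig = ⟨3 | 1⟩
  P={1,5,11}:  v_{1} + v_{5} + v_{11} = v_{10} — sig = ⟨3 | 1⟩
  P={6,9,11}:  v_{6} + v_{9} + v_{11} = v_{8} — sig = ⟨3 | 1⟩
  P={1,3,10,11}:  v_{1} + v_{3} + v_{10} + v_{11} = v_{7} — sig = ⟨4 | 1⟩

Sorted signature multiset PRS(X):
[⟨2 | 0⟩, ⟨2 | 0⟩, ⟨2 | 1⟩, ⟨2 | 1⟩, ⟨2 | 1⟩, ⟨2 | 1⟩, ⟨2 | 1⟩, ⟨2 | 1 1⟩, ⟨2 | 1 1⟩, ⟨2 | 1 1⟩, ⟨2 | 1 1 1⟩, ⟨2 | 1 1 1⟩, ⟨2 | 1 1 1⟩, ⟨2 | 1 1 1⟩, ⟨2 | 1 1 2⟩, ⟨2 | 1 1 2⟩, ⟨2 | 1 2⟩, ⟨3 | 0⟩, ⟨3 | 1⟩, ⟨3 | 1⟩, ⟨3 | 1⟩, ⟨4 | 1⟩]


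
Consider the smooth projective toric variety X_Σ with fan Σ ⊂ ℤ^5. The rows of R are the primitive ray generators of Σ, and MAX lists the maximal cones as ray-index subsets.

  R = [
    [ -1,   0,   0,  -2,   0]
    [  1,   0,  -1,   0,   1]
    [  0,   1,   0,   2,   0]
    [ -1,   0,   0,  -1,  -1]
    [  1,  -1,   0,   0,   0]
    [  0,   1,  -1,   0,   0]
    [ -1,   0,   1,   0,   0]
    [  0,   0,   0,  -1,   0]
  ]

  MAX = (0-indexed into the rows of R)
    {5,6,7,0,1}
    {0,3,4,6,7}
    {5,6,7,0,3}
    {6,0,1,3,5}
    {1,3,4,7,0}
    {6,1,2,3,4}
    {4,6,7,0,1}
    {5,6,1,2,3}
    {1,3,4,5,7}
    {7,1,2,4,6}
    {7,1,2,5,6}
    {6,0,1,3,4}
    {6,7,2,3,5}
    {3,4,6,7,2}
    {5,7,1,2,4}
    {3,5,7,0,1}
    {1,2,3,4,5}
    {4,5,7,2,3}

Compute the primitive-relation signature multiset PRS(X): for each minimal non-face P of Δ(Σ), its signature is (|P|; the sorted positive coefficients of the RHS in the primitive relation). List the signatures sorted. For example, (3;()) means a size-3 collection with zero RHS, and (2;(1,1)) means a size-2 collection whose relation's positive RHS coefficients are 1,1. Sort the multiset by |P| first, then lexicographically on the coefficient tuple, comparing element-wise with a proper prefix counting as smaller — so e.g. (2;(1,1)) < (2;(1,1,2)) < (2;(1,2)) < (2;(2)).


Primitive collections (5):

  P={0,2}:  v_{0} + v_{2} = v_{5} + v_{6}  ⇒ sig = (2;(1,1))
  P={4,5,6}:  v_{4} + v_{5} + v_{6} = 0  ⇒ sig = (3;())
  P={0,4,5}:  v_{0} + v_{4} + v_{5} = v_{1} + v_{3} + v_{7}  ⇒ sig = (3;(1,1,1))
  P={1,2,3,7}:  v_{1} + v_{2} + v_{3} + v_{7} = v_{5}  ⇒ sig = (4;(1))
  P={1,3,6,7}:  v_{1} + v_{3} + v_{6} + v_{7} = v_{0}  ⇒ sig = (4;(1))

Hence PRS(X_Σ) =
[(2;(1,1)), (3;()), (3;(1,1,1)), (4;(1)), (4;(1))]


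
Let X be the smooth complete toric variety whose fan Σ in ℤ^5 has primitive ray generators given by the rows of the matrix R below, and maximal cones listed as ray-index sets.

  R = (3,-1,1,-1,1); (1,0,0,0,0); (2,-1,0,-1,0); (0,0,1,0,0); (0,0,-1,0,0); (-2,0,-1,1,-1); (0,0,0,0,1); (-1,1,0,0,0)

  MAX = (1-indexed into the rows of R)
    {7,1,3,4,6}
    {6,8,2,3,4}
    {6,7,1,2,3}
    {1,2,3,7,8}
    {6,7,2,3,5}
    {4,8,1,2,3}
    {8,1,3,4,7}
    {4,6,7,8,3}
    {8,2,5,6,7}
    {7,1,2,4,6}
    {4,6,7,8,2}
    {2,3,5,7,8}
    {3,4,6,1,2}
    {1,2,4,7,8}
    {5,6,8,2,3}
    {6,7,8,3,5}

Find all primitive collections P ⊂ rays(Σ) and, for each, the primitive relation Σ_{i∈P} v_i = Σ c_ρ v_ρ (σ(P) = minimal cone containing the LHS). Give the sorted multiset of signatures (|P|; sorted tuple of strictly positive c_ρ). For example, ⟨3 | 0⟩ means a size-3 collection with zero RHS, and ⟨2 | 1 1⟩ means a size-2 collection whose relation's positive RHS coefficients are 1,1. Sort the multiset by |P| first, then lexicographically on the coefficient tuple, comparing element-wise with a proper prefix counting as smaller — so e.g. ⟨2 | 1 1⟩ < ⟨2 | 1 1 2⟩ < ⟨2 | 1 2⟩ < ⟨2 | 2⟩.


|primitive collections| = 5. Relations:

  • {4,5}:  v_{4} + v_{5} = 0  ⇒ sig = ⟨2 | 0⟩
  • {1,5}:  v_{1} + v_{5} = v_{2} + v_{3} + v_{7}  ⇒ sig = ⟨2 | 1 1 1⟩
  • {1,6,8}:  v_{1} + v_{6} + v_{8} = 0  ⇒ sig = ⟨3 | 0⟩
  • {2,3,4,7}:  v_{2} + v_{3} + v_{4} + v_{7} = v_{1}  ⇒ sig = ⟨4 | 1⟩
  • {2,3,6,7,8}:  v_{2} + v_{3} + v_{6} + v_{7} + v_{8} = v_{5}  ⇒ sig = ⟨5 | 1⟩

so the primitive-relation signature multiset is
{ ⟨2 | 0⟩,  ⟨2 | 1 1 1⟩,  ⟨3 | 0⟩,  ⟨4 | 1⟩,  ⟨5 | 1⟩ }


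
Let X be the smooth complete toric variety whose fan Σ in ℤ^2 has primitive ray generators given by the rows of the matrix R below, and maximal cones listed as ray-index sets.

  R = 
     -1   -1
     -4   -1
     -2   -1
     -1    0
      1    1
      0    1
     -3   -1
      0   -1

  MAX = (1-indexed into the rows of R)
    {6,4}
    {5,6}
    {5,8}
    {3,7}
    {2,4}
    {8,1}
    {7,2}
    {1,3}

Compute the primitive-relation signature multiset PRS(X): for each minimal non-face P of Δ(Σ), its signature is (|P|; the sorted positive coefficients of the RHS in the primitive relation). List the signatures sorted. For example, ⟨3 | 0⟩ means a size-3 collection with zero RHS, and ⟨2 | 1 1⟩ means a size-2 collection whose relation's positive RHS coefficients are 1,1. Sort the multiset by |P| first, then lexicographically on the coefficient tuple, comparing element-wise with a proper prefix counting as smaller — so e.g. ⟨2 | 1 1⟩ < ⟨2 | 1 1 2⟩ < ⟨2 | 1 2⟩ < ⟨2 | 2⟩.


Primitive collections (20):

  • {1,5}:  v_{1} + v_{5} = 0  so sig = ⟨2 | 0⟩
  • {6,8}:  v_{6} + v_{8} = 0  so sig = ⟨2 | 0⟩
  • {1,4}:  v_{1} + v_{4} = v_{3}  so sig = ⟨2 | 1⟩
  • {1,6}:  v_{1} + v_{6} = v_{4}  so sig = ⟨2 | 1⟩
  • {3,4}:  v_{3} + v_{4} = v_{7}  so sig = ⟨2 | 1⟩
  • {3,5}:  v_{3} + v_{5} = v_{4}  so sig = ⟨2 | 1⟩
  • {4,5}:  v_{4} + v_{5} = v_{6}  so sig = ⟨2 | 1⟩
  • {4,7}:  v_{4} + v_{7} = v_{2}  so sig = ⟨2 | 1⟩
  • {4,8}:  v_{4} + v_{8} = v_{1}  so sig = ⟨2 | 1⟩
  • {1,2}:  v_{1} + v_{2} = v_{3} + v_{7}  so sig = ⟨2 | 1 1⟩
  • {7,8}:  v_{7} + v_{8} = v_{1} + v_{3}  so sig = ⟨2 | 1 1⟩
  • {1,7}:  v_{1} + v_{7} = 2·v_{3}  so sig = ⟨2 | 2⟩
  • {2,3}:  v_{2} + v_{3} = 2·v_{7}  so sig = ⟨2 | 2⟩
  • {2,8}:  v_{2} + v_{8} = 2·v_{3}  so sig = ⟨2 | 2⟩
  • {3,6}:  v_{3} + v_{6} = 2·v_{4}  so sig = ⟨2 | 2⟩
  • {3,8}:  v_{3} + v_{8} = 2·v_{1}  so sig = ⟨2 | 2⟩
  • {5,7}:  v_{5} + v_{7} = 2·v_{4}  so sig = ⟨2 | 2⟩
  • {2,5}:  v_{2} + v_{5} = 3·v_{4}  so sig = ⟨2 | 3⟩
  • {6,7}:  v_{6} + v_{7} = 3·v_{4}  so sig = ⟨2 | 3⟩
  • {2,6}:  v_{2} + v_{6} = 4·v_{4}  so sig = ⟨2 | 4⟩

Sorted signature multiset PRS(X):
[⟨2 | 0⟩, ⟨2 | 0⟩, ⟨2 | 1⟩, ⟨2 | 1⟩, ⟨2 | 1⟩, ⟨2 | 1⟩, ⟨2 | 1⟩, ⟨2 | 1⟩, ⟨2 | 1⟩, ⟨2 | 1 1⟩, ⟨2 | 1 1⟩, ⟨2 | 2⟩, ⟨2 | 2⟩, ⟨2 | 2⟩, ⟨2 | 2⟩, ⟨2 | 2⟩, ⟨2 | 2⟩, ⟨2 | 3⟩, ⟨2 | 3⟩, ⟨2 | 4⟩]


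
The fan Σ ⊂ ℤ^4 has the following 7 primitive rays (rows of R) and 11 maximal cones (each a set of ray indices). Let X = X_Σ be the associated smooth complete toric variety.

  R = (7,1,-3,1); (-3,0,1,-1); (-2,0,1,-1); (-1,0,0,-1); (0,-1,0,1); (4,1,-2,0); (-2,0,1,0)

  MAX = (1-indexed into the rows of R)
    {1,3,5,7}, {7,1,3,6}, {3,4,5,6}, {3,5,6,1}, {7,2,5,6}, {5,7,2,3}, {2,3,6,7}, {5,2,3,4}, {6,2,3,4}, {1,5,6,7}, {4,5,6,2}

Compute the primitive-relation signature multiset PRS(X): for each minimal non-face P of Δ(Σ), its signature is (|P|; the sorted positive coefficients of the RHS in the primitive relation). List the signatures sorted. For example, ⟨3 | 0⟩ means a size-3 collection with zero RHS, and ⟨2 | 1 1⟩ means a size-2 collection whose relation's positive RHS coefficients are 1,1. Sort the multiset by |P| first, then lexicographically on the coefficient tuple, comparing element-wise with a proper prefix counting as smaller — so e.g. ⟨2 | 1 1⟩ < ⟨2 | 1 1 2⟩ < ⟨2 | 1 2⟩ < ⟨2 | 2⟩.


Minimal non-faces — 5 found among 7 rays, 11 max cones:

  {1,2}:  v_{1} + v_{2} = v_{6} — sig = ⟨2 | 1⟩
  {4,7}:  v_{4} + v_{7} = v_{2} — sig = ⟨2 | 1⟩
  {1,4}:  v_{1} + v_{4} = v_{3} + v_{5} + 2·v_{6} — sig = ⟨2 | 1 1 2⟩
  {3,5,6,7}:  v_{3} + v_{5} + v_{6} + v_{7} = 0 — sig = ⟨4 | 0⟩
  {2,3,5,6}:  v_{2} + v_{3} + v_{5} + v_{6} = v_{4} — sig = ⟨4 | 1⟩

Signatures (|P|; sorted positive RHS coefficients), sorted:
    |P|=2: 3 collections, coeffs (1), (1), (1,1,2)
    |P|=4: 2 collections, coeffs (), (1)


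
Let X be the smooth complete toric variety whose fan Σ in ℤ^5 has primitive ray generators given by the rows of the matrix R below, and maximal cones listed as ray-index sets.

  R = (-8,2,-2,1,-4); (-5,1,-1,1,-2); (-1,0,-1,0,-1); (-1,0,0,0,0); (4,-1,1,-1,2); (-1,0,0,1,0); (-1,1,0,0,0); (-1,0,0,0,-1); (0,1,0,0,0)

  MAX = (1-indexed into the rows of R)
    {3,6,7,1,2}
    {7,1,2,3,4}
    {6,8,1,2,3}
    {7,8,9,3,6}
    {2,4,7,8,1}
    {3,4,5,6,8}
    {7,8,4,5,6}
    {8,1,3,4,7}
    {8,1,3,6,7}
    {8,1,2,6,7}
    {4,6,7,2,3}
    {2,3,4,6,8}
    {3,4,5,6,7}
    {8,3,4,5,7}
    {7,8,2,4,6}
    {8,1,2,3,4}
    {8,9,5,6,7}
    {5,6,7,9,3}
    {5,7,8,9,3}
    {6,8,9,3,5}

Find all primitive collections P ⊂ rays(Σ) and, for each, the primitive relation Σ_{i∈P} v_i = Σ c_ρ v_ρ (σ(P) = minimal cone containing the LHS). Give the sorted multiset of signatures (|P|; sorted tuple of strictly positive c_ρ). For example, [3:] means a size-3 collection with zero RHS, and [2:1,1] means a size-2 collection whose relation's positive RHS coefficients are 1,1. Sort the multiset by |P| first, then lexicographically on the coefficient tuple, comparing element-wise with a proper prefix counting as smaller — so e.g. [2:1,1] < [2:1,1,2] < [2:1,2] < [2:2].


|primitive collections| = 9. Relations:

  P = {2,5}:  v_{2} + v_{5} = v_{4}  ⟹  sig = [2:1]
  P = {4,9}:  v_{4} + v_{9} = v_{7}  ⟹  sig = [2:1]
  P = {1,5}:  v_{1} + v_{5} = v_{3} + v_{4} + v_{7} + v_{8}  ⟹  sig = [2:1,1,1,1]
  P = {2,9}:  v_{2} + v_{9} = v_{3} + v_{6} + 2·v_{7} + v_{8}  ⟹  sig = [2:1,1,1,2]
  P = {1,9}:  v_{1} + v_{9} = 2·v_{3} + v_{6} + 3·v_{7} + 2·v_{8}  ⟹  sig = [2:1,2,2,3]
  P = {1,4,6}:  v_{1} + v_{4} + v_{6} = 2·v_{2}  ⟹  sig = [3:2]
  P = {2,3,7,8}:  v_{2} + v_{3} + v_{7} + v_{8} = v_{1}  ⟹  sig = [4:1]
  P = {3,5,6,7,8}:  v_{3} + v_{5} + v_{6} + v_{7} + v_{8} = 0  ⟹  sig = [5:]
  P = {3,4,6,7,8}:  v_{3} + v_{4} + v_{6} + v_{7} + v_{8} = v_{2}  ⟹  sig = [5:1]

so the primitive-relation signature multiset is
[[2:1], [2:1], [2:1,1,1,1], [2:1,1,1,2], [2:1,2,2,3], [3:2], [4:1], [5:], [5:1]]


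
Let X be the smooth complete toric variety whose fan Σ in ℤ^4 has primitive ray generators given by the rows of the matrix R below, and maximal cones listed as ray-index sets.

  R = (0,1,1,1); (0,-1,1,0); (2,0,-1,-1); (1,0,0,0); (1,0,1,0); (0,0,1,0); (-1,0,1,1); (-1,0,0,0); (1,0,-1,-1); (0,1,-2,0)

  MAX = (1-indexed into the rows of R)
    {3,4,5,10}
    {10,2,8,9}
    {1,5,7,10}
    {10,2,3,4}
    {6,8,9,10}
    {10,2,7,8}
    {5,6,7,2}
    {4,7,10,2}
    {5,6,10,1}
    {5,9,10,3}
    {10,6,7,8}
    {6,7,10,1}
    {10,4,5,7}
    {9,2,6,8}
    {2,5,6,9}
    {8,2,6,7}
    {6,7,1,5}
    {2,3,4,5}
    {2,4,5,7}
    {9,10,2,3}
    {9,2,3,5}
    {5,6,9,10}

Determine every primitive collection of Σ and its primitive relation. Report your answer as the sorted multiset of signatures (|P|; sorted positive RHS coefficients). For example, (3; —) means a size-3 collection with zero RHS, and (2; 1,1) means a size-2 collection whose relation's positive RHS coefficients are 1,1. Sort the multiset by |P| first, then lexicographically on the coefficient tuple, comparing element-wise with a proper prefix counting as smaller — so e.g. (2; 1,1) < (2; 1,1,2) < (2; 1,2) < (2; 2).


Primitive collections (16):

  • {4,8}:  v_{4} + v_{8} = 0  so sig = (2; —)
  • {7,9}:  v_{7} + v_{9} = 0  so sig = (2; —)
  • {3,7}:  v_{3} + v_{7} = v_{4}  so sig = (2; 1)
  • {3,8}:  v_{3} + v_{8} = v_{9}  so sig = (2; 1)
  • {4,6}:  v_{4} + v_{6} = v_{5}  so sig = (2; 1)
  • {4,9}:  v_{4} + v_{9} = v_{3}  so sig = (2; 1)
  • {5,8}:  v_{5} + v_{8} = v_{6}  so sig = (2; 1)
  • {1,2}:  v_{1} + v_{2} = v_{5} + v_{7}  so sig = (2; 1,1)
  • {3,6}:  v_{3} + v_{6} = v_{5} + v_{9}  so sig = (2; 1,1)
  • {1,9}:  v_{1} + v_{9} = v_{5} + v_{6} + v_{10}  so sig = (2; 1,1,1)
  • {1,4}:  v_{1} + v_{4} = 2·v_{5} + v_{7} + v_{10}  so sig = (2; 1,1,2)
  • {1,8}:  v_{1} + v_{8} = 2·v_{6} + v_{7} + v_{10}  so sig = (2; 1,1,2)
  • {1,3}:  v_{1} + v_{3} = 2·v_{5} + v_{10}  so sig = (2; 1,2)
  • {2,6,10}:  v_{2} + v_{6} + v_{10} = 0  so sig = (3; —)
  • {2,5,10}:  v_{2} + v_{5} + v_{10} = v_{4}  so sig = (3; 1)
  • {5,6,7,10}:  v_{5} + v_{6} + v_{7} + v_{10} = v_{1}  so sig = (4; 1)

Sorted signature multiset PRS(X):
    (2; —)
    (2; —)
    (2; 1)
    (2; 1)
    (2; 1)
    (2; 1)
    (2; 1)
    (2; 1,1)
    (2; 1,1)
    (2; 1,1,1)
    (2; 1,1,2)
    (2; 1,1,2)
    (2; 1,2)
    (3; —)
    (3; 1)
    (4; 1)


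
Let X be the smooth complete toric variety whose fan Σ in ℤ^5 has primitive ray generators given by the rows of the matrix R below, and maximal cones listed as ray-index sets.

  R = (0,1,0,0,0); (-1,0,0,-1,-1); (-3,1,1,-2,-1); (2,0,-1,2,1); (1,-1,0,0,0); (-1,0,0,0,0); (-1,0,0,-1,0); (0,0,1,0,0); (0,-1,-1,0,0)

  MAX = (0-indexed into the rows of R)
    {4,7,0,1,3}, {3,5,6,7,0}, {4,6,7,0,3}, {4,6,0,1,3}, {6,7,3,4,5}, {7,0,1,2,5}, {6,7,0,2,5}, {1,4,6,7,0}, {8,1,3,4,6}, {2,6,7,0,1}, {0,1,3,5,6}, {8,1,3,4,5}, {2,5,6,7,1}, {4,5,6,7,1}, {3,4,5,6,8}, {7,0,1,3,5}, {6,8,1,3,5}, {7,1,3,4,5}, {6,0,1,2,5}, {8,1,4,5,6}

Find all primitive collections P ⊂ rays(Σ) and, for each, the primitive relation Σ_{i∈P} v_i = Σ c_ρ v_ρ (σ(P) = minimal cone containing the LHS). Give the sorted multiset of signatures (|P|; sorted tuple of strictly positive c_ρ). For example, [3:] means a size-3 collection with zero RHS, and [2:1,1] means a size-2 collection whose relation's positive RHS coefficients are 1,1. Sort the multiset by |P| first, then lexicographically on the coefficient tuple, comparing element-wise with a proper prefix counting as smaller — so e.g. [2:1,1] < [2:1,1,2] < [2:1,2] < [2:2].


Σ has 9 primitive collections:

  • {2,3}:  v_{2} + v_{3} = v_{0} + v_{5} — sig = [2:1,1]
  • {7,8}:  v_{7} + v_{8} = v_{4} + v_{5} — sig = [2:1,1]
  • {0,8}:  v_{0} + v_{8} = v_{1} + v_{3} + v_{6} — sig = [2:1,1,1]
  • {2,4}:  v_{2} + v_{4} = v_{1} + v_{6} + v_{7} — sig = [2:1,1,1]
  • {2,8}:  v_{2} + v_{8} = v_{1} + v_{5} + v_{6} — sig = [2:1,1,1]
  • {0,4,5}:  v_{0} + v_{4} + v_{5} = 0 — sig = [3:]
  • {1,3,6,7}:  v_{1} + v_{3} + v_{6} + v_{7} = 0 — sig = [4:]
  • {0,1,5,6,7}:  v_{0} + v_{1} + v_{5} + v_{6} + v_{7} = v_{2} — sig = [5:1]
  • {1,3,4,5,6}:  v_{1} + v_{3} + v_{4} + v_{5} + v_{6} = v_{8} — sig = [5:1]

Hence PRS(X_Σ) =
    |P|=2: 5 collections, coeffs (1,1), (1,1), (1,1,1), (1,1,1), (1,1,1)
    |P|=3: 1 collection, coeffs ()
    |P|=4: 1 collection, coeffs ()
    |P|=5: 2 collections, coeffs (1), (1)


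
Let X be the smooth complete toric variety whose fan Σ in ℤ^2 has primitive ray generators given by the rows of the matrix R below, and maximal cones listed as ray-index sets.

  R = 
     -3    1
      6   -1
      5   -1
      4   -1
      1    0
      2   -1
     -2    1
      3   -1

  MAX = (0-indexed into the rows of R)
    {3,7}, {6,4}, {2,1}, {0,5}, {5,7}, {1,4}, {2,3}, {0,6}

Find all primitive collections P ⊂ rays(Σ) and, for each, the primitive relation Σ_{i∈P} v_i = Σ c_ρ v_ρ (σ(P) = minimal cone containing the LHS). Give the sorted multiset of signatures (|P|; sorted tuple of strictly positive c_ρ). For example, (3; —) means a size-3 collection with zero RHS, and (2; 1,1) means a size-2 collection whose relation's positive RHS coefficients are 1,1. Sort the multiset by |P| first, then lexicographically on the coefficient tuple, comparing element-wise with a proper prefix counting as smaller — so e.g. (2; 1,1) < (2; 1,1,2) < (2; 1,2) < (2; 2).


Primitive collections (20):

  P = {0,7}:  v_{0} + v_{7} = 0  →  sig = (2; —)
  P = {5,6}:  v_{5} + v_{6} = 0  →  sig = (2; —)
  P = {0,3}:  v_{0} + v_{3} = v_{4}  →  sig = (2; 1)
  P = {0,4}:  v_{0} + v_{4} = v_{6}  →  sig = (2; 1)
  P = {2,4}:  v_{2} + v_{4} = v_{1}  →  sig = (2; 1)
  P = {3,4}:  v_{3} + v_{4} = v_{2}  →  sig = (2; 1)
  P = {4,5}:  v_{4} + v_{5} = v_{7}  →  sig = (2; 1)
  P = {4,7}:  v_{4} + v_{7} = v_{3}  →  sig = (2; 1)
  P = {6,7}:  v_{6} + v_{7} = v_{4}  →  sig = (2; 1)
  P = {1,7}:  v_{1} + v_{7} = v_{2} + v_{3}  →  sig = (2; 1,1)
  P = {2,5}:  v_{2} + v_{5} = v_{3} + v_{7}  →  sig = (2; 1,1)
  P = {0,2}:  v_{0} + v_{2} = 2·v_{4}  →  sig = (2; 2)
  P = {1,3}:  v_{1} + v_{3} = 2·v_{2}  →  sig = (2; 2)
  P = {1,5}:  v_{1} + v_{5} = 2·v_{3}  →  sig = (2; 2)
  P = {2,7}:  v_{2} + v_{7} = 2·v_{3}  →  sig = (2; 2)
  P = {3,5}:  v_{3} + v_{5} = 2·v_{7}  →  sig = (2; 2)
  P = {3,6}:  v_{3} + v_{6} = 2·v_{4}  →  sig = (2; 2)
  P = {0,1}:  v_{0} + v_{1} = 3·v_{4}  →  sig = (2; 3)
  P = {2,6}:  v_{2} + v_{6} = 3·v_{4}  →  sig = (2; 3)
  P = {1,6}:  v_{1} + v_{6} = 4·v_{4}  →  sig = (2; 4)

so the primitive-relation signature multiset is
{ (2; —) ×2,  (2; 1) ×7,  (2; 1,1) ×2,  (2; 2) ×6,  (2; 3) ×2,  (2; 4) }


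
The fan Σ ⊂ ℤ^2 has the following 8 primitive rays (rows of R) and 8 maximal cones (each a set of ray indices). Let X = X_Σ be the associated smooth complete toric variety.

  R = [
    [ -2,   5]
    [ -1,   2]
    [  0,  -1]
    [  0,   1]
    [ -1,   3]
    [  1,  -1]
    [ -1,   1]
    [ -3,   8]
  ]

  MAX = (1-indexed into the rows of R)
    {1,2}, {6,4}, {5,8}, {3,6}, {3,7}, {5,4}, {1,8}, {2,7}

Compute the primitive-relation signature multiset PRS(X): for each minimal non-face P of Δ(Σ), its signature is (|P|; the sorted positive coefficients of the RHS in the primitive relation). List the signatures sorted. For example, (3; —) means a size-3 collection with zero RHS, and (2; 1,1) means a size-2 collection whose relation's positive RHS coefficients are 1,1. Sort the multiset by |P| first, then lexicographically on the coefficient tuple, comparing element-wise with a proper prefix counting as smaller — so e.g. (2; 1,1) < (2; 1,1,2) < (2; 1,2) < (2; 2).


20 collections generate NE(X_Σ); each relation:

  P={3,4}:  v_{3} + v_{4} = 0  ⇒ sig = (2; —)
  P={6,7}:  v_{6} + v_{7} = 0  ⇒ sig = (2; —)
  P={1,5}:  v_{1} + v_{5} = v_{8}  ⇒ sig = (2; 1)
  P={2,3}:  v_{2} + v_{3} = v_{7}  ⇒ sig = (2; 1)
  P={2,4}:  v_{2} + v_{4} = v_{5}  ⇒ sig = (2; 1)
  P={2,5}:  v_{2} + v_{5} = v_{1}  ⇒ sig = (2; 1)
  P={2,6}:  v_{2} + v_{6} = v_{4}  ⇒ sig = (2; 1)
  P={3,5}:  v_{3} + v_{5} = v_{2}  ⇒ sig = (2; 1)
  P={4,7}:  v_{4} + v_{7} = v_{2}  ⇒ sig = (2; 1)
  P={1,6}:  v_{1} + v_{6} = v_{4} + v_{5}  ⇒ sig = (2; 1,1)
  P={3,8}:  v_{3} + v_{8} = v_{1} + v_{2}  ⇒ sig = (2; 1,1)
  P={6,8}:  v_{6} + v_{8} = v_{4} + 2·v_{5}  ⇒ sig = (2; 1,2)
  P={7,8}:  v_{7} + v_{8} = v_{1} + 2·v_{2}  ⇒ sig = (2; 1,2)
  P={1,3}:  v_{1} + v_{3} = 2·v_{2}  ⇒ sig = (2; 2)
  P={1,4}:  v_{1} + v_{4} = 2·v_{5}  ⇒ sig = (2; 2)
  P={2,8}:  v_{2} + v_{8} = 2·v_{1}  ⇒ sig = (2; 2)
  P={5,6}:  v_{5} + v_{6} = 2·v_{4}  ⇒ sig = (2; 2)
  P={5,7}:  v_{5} + v_{7} = 2·v_{2}  ⇒ sig = (2; 2)
  P={1,7}:  v_{1} + v_{7} = 3·v_{2}  ⇒ sig = (2; 3)
  P={4,8}:  v_{4} + v_{8} = 3·v_{5}  ⇒ sig = (2; 3)

Sorted signature multiset PRS(X):
    (2; —)
    (2; —)
    (2; 1)
    (2; 1)
    (2; 1)
    (2; 1)
    (2; 1)
    (2; 1)
    (2; 1)
    (2; 1,1)
    (2; 1,1)
    (2; 1,2)
    (2; 1,2)
    (2; 2)
    (2; 2)
    (2; 2)
    (2; 2)
    (2; 2)
    (2; 3)
    (2; 3)


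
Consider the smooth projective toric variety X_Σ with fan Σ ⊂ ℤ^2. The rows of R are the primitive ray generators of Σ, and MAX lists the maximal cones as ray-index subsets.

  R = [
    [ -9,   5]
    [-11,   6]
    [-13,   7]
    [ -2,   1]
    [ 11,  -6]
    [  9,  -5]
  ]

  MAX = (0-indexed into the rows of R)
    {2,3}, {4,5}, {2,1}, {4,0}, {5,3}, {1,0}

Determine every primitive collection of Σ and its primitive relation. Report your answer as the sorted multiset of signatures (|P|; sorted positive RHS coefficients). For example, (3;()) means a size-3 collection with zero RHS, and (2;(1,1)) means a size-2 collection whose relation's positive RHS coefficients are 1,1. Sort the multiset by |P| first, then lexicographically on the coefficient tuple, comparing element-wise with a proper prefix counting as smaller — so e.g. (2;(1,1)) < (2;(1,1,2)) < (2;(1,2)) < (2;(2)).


9 collections generate NE(X_Σ); each relation:

  P = {0,5}:  v_{0} + v_{5} = 0 — sig = (2;())
  P = {1,4}:  v_{1} + v_{4} = 0 — sig = (2;())
  P = {0,3}:  v_{0} + v_{3} = v_{1} — sig = (2;(1))
  P = {1,3}:  v_{1} + v_{3} = v_{2} — sig = (2;(1))
  P = {1,5}:  v_{1} + v_{5} = v_{3} — sig = (2;(1))
  P = {2,4}:  v_{2} + v_{4} = v_{3} — sig = (2;(1))
  P = {3,4}:  v_{3} + v_{4} = v_{5} — sig = (2;(1))
  P = {0,2}:  v_{0} + v_{2} = 2·v_{1} — sig = (2;(2))
  P = {2,5}:  v_{2} + v_{5} = 2·v_{3} — sig = (2;(2))

so the primitive-relation signature multiset is
[(2;()), (2;()), (2;(1)), (2;(1)), (2;(1)), (2;(1)), (2;(1)), (2;(2)), (2;(2))]


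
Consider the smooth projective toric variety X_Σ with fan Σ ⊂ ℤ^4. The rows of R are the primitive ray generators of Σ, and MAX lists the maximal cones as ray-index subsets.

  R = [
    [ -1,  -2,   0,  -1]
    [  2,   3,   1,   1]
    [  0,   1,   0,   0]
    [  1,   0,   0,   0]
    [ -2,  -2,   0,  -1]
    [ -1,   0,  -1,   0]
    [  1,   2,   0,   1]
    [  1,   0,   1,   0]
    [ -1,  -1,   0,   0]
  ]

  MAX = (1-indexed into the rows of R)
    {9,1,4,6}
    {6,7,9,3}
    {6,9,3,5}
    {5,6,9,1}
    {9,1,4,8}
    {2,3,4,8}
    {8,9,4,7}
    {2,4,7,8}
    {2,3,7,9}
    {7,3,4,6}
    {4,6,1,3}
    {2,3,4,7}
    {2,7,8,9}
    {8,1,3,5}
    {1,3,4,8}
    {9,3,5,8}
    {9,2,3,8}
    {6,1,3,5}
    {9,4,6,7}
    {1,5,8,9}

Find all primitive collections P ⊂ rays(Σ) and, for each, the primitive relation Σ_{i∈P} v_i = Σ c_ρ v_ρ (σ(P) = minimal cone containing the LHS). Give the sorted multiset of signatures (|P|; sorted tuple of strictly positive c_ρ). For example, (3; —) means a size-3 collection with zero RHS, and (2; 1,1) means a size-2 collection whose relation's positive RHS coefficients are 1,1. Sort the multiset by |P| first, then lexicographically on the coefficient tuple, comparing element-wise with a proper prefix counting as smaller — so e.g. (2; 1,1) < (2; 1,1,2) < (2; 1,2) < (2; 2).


Δ(Σ) — 9 vertices, 11 min non-faces:

  {1,7}:  v_{1} + v_{7} = 0 ; sig = (2; —)
  {6,8}:  v_{6} + v_{8} = 0 ; sig = (2; —)
  {4,5}:  v_{4} + v_{5} = v_{1} ; sig = (2; 1)
  {1,2}:  v_{1} + v_{2} = v_{3} + v_{8} ; sig = (2; 1,1)
  {2,6}:  v_{2} + v_{6} = v_{3} + v_{7} ; sig = (2; 1,1)
  {5,7}:  v_{5} + v_{7} = v_{3} + v_{9} ; sig = (2; 1,1)
  {2,5}:  v_{2} + v_{5} = 2·v_{3} + v_{8} + v_{9} ; sig = (2; 1,1,2)
  {3,4,9}:  v_{3} + v_{4} + v_{9} = 0 ; sig = (3; —)
  {1,3,9}:  v_{1} + v_{3} + v_{9} = v_{5} ; sig = (3; 1)
  {3,7,8}:  v_{3} + v_{7} + v_{8} = v_{2} ; sig = (3; 1)
  {2,4,9}:  v_{2} + v_{4} + v_{9} = v_{7} + v_{8} ; sig = (3; 1,1)

Sorted signature multiset PRS(X):
    |P|=2: 7 collections, coeffs (), (), (1), (1,1), (1,1), (1,1), (1,1,2)
    |P|=3: 4 collections, coeffs (), (1), (1), (1,1)


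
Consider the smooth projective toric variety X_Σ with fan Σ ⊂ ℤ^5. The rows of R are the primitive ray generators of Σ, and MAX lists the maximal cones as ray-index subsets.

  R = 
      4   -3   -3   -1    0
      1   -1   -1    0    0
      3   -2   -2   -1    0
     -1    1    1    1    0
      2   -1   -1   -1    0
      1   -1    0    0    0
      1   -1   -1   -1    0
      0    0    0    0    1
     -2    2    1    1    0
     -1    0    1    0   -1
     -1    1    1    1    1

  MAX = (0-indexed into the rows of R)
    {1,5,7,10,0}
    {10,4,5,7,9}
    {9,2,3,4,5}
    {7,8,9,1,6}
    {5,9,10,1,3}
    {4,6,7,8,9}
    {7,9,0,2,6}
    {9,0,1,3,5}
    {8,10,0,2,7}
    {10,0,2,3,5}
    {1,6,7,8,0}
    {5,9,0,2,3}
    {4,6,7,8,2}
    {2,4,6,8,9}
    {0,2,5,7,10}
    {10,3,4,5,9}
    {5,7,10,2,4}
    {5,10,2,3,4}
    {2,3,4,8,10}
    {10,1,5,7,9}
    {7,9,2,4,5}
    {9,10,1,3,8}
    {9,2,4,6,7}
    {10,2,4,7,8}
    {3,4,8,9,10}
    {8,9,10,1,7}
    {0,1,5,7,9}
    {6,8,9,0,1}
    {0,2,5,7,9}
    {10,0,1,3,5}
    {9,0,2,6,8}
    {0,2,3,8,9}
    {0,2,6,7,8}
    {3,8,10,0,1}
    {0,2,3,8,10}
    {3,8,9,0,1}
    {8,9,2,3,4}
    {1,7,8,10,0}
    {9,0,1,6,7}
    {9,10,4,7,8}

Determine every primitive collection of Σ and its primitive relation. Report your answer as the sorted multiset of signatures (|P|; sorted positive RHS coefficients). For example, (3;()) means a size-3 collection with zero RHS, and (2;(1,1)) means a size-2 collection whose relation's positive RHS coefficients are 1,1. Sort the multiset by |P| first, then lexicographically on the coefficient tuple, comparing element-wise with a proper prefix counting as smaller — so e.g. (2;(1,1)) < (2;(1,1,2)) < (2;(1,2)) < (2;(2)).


12 collections generate NE(X_Σ); each relation:

  • {3,6}:  v_{3} + v_{6} = 0 — sig = (2;())
  • {1,2}:  v_{1} + v_{2} = v_{0} — sig = (2;(1))
  • {1,4}:  v_{1} + v_{4} = v_{2} — sig = (2;(1))
  • {3,7}:  v_{3} + v_{7} = v_{10} — sig = (2;(1))
  • {5,8}:  v_{5} + v_{8} = v_{3} — sig = (2;(1))
  • {6,10}:  v_{6} + v_{10} = v_{7} — sig = (2;(1))
  • {5,6}:  v_{5} + v_{6} = v_{2} + v_{7} + v_{9} — sig = (2;(1,1,1))
  • {0,4}:  v_{0} + v_{4} = 2·v_{2} — sig = (2;(2))
  • {2,9,10}:  v_{2} + v_{9} + v_{10} = v_{5} — sig = (3;(1))
  • {0,9,10}:  v_{0} + v_{9} + v_{10} = v_{1} + v_{5} — sig = (3;(1,1))
  • {2,7,8,9}:  v_{2} + v_{7} + v_{8} + v_{9} = 0 — sig = (4;())
  • {0,7,8,9}:  v_{0} + v_{7} + v_{8} + v_{9} = v_{1} — sig = (4;(1))

Hence PRS(X_Σ) =
[(2;()), (2;(1)), (2;(1)), (2;(1)), (2;(1)), (2;(1)), (2;(1,1,1)), (2;(2)), (3;(1)), (3;(1,1)), (4;()), (4;(1))]


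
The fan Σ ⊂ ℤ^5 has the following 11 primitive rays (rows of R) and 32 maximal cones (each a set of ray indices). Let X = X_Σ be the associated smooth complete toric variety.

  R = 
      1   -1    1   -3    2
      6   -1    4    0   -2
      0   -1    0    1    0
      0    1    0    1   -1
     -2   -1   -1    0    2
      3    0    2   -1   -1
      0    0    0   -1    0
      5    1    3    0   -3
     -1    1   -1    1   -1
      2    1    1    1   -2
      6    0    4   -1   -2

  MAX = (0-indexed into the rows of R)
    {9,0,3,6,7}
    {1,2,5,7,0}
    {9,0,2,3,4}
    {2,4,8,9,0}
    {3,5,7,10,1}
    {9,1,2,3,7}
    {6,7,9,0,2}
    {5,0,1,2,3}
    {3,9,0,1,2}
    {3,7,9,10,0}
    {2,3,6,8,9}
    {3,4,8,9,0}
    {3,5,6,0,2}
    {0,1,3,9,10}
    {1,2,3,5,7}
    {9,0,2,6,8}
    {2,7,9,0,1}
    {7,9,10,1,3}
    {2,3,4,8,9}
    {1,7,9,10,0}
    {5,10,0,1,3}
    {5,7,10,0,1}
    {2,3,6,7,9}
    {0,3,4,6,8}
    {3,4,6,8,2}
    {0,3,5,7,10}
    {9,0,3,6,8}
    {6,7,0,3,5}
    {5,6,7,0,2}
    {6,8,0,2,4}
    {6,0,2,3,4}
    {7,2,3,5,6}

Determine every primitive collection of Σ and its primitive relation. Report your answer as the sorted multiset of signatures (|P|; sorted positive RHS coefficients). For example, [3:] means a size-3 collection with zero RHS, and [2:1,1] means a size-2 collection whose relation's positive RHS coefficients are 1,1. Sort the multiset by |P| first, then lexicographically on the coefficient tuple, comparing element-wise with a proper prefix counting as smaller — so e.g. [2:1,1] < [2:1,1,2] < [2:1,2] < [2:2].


The 17 primitive collections of Σ (r=11, n=5):

  {2,10}:  v_{2} + v_{10} = v_{1} — sig = [2:1]
  {5,9}:  v_{5} + v_{9} = v_{7} — sig = [2:1]
  {8,10}:  v_{8} + v_{10} = v_{7} — sig = [2:1]
  {1,8}:  v_{1} + v_{8} = v_{2} + v_{7} — sig = [2:1,1]
  {5,8}:  v_{5} + v_{8} = v_{6} + v_{9} — sig = [2:1,1]
  {4,5}:  v_{4} + v_{5} = v_{0} + v_{2} + v_{3} — sig = [2:1,1,1]
  {4,7}:  v_{4} + v_{7} = v_{0} + v_{2} + v_{3} + v_{9} — sig = [2:1,1,1,1]
  {1,6}:  v_{1} + v_{6} = v_{2} + 2·v_{5} — sig = [2:1,2]
  {7,8}:  v_{7} + v_{8} = v_{6} + 2·v_{9} — sig = [2:1,2]
  {4,10}:  v_{4} + v_{10} = 2·v_{0} + 2·v_{2} + 2·v_{3} + v_{9} — sig = [2:1,2,2,2]
  {1,4}:  v_{1} + v_{4} = 2·v_{0} + 3·v_{2} + 2·v_{3} + v_{9} — sig = [2:1,2,2,3]
  {6,10}:  v_{6} + v_{10} = 2·v_{5} — sig = [2:2]
  {4,6,9}:  v_{4} + v_{6} + v_{9} = 0 — sig = [3:]
  {0,2,3,8}:  v_{0} + v_{2} + v_{3} + v_{8} = 0 — sig = [4:]
  {0,2,3,7}:  v_{0} + v_{2} + v_{3} + v_{7} = v_{10} — sig = [4:1]
  {0,1,3,7}:  v_{0} + v_{1} + v_{3} + v_{7} = 2·v_{10} — sig = [4:2]
  {0,2,3,6,9}:  v_{0} + v_{2} + v_{3} + v_{6} + v_{9} = v_{5} — sig = [5:1]

so the primitive-relation signature multiset is
    |P|=2: 12 collections, coeffs (1), (1), (1), (1,1), (1,1), (1,1,1), (1,1,1,1), (1,2), (1,2), (1,2,2,2), (1,2,2,3), (2)
    |P|=3: 1 collection, coeffs ()
    |P|=4: 3 collections, coeffs (), (1), (2)
    |P|=5: 1 collection, coeffs (1)


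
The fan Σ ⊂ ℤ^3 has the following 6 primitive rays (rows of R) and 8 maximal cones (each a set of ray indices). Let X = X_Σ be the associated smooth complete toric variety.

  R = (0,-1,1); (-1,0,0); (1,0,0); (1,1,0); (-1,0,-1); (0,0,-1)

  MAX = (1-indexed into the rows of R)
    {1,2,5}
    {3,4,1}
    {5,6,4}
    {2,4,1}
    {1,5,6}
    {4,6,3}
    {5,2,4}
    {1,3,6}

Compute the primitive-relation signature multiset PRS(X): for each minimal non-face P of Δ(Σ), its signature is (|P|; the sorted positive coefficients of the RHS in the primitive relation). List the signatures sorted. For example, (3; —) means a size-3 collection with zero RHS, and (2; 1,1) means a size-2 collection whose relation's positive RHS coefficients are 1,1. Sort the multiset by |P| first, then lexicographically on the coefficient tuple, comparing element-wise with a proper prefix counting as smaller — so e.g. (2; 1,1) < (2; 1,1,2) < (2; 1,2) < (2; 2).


5 minimal non-faces of Δ(Σ) (on 6 rays):

  • {2,3}:  v_{2} + v_{3} = 0  so sig = (2; —)
  • {2,6}:  v_{2} + v_{6} = v_{5}  so sig = (2; 1)
  • {3,5}:  v_{3} + v_{5} = v_{6}  so sig = (2; 1)
  • {1,4,5}:  v_{1} + v_{4} + v_{5} = 0  so sig = (3; —)
  • {1,4,6}:  v_{1} + v_{4} + v_{6} = v_{3}  so sig = (3; 1)

Sorted signature multiset PRS(X):
    (2; —)
    (2; 1)
    (2; 1)
    (3; —)
    (3; 1)
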